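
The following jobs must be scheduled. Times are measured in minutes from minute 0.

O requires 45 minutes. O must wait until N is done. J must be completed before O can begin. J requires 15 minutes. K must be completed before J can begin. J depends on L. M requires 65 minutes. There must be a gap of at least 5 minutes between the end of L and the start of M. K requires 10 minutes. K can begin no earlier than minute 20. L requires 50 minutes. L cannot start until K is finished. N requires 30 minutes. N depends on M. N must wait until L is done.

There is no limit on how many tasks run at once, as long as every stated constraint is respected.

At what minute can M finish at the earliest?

150

K cannot begin until its own release at minute 20. It runs from minute 20 to 20 + 10 = minute 30.
After K (finishes minute 30), L can start at minute 30 and finishes at minute 80.
M cannot begin until L (finishes minute 80, plus 5-minute gap → minute 85). It runs from minute 85 to 85 + 65 = minute 150.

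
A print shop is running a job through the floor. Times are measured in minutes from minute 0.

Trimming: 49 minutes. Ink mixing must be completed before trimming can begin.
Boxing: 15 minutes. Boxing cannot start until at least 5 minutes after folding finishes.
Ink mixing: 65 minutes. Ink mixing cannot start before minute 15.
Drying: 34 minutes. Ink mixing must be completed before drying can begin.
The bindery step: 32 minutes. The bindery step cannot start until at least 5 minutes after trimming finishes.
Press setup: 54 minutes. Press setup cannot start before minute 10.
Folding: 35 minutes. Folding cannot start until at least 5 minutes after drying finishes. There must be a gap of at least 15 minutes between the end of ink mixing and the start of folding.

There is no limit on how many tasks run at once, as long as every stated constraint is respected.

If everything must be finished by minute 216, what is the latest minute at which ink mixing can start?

57

Boxing must finish by minute 216; it takes 15 minutes, so it must start by 216 − 15 = minute 201.
Folding feeds into boxing (must start by minute 201, minus 5-minute gap → minute 196); so folding must finish by minute 196 and therefore start by minute 161.
Drying has to be done before folding (must start by minute 161, minus 5-minute gap → minute 156). That means finishing by minute 156, i.e. starting by 156 − 34 = minute 122.
To finish by minute 216, the bindery step (duration 32) must start no later than minute 184.
Trimming feeds into the bindery step (must start by minute 184, minus 5-minute gap → minute 179); so trimming must finish by minute 179 and therefore start by minute 130.
Ink mixing has several dependents: drying (must start by minute 122); trimming (must start by minute 130); folding (must start by minute 161, minus 15-minute gap → minute 146). The earliest of those limits is minute 122, so ink mixing must start by 122 − 65 = minute 57.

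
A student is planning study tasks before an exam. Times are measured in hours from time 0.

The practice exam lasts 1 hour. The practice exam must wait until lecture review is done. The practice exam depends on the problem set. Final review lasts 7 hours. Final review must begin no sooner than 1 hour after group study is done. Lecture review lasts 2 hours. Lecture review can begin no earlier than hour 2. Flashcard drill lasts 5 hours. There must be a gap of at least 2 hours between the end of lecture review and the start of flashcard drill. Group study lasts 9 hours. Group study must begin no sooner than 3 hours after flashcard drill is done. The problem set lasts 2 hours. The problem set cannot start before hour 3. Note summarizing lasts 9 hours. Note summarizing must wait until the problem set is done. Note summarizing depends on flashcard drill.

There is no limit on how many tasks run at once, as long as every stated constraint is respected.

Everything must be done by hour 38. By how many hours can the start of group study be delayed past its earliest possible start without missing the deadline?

7

Lecture review waits on its own release at hour 2, so it starts at hour 2 and finishes at 2 + 2 = hour 4.
After lecture review (finishes hour 4, plus 2-hour gap → hour 6), flashcard drill can start at hour 6 and finishes at hour 11.
Group study cannot begin until flashcard drill (finishes hour 11, plus 3-hour gap → hour 14). It runs from hour 14 to 14 + 9 = hour 23.

Working backward from the deadline:
To finish by hour 38, final review (duration 7) must start no later than hour 31.
Group study has to be done before final review (must start by hour 31, minus 1-hour gap → hour 30). That means finishing by hour 30, i.e. starting by 30 − 9 = hour 21.
So group study can start as early as hour 14 and as late as hour 21, giving 21 − 14 = 7 hours of slack.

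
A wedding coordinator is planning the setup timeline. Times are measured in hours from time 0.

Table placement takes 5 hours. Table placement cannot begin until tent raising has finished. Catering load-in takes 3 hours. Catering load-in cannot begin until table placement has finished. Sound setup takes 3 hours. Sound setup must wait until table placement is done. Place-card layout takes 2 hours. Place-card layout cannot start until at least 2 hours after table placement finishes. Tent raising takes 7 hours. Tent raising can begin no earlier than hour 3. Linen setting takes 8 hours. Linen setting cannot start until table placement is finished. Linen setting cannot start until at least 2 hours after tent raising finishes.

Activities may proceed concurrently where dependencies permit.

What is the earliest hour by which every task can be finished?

23

Tent raising waits on its own release at hour 3, so it starts at hour 3 and finishes at 3 + 7 = hour 10.
Table placement waits on tent raising (finishes hour 10), so it starts at hour 10 and finishes at 10 + 5 = hour 15.
Place-card layout waits on table placement (finishes hour 15, plus 2-hour gap → hour 17), so it starts at hour 17 and finishes at 17 + 2 = hour 19.
Catering load-in waits on table placement (finishes hour 15), so it starts at hour 15 and finishes at 15 + 3 = hour 18.
After table placement (finishes hour 15), sound setup can start at hour 15 and finishes at hour 18.
Linen setting has to wait for table placement (finishes hour 15); tent raising (finishes hour 10, plus 2-hour gap → hour 12). The latest of these is hour 15, so linen setting runs hour 15 to 15 + 8 = hour 23.
All tasks are finished once the last one completes. Finish times: Tent raising at 10, Table placement at 15, Linen setting at 23, Sound setup at 18, Catering load-in at 18, Place-card layout at 19. The latest is hour 23.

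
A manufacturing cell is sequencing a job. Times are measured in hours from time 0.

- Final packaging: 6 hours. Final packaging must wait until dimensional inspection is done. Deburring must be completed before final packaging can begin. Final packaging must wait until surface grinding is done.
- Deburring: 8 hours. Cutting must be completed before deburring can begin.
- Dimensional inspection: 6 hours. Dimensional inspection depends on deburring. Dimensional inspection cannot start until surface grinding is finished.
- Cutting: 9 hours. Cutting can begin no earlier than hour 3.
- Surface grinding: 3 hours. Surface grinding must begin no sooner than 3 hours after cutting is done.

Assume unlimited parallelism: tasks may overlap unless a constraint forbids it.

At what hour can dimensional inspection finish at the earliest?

Cutting cannot begin until its own release at hour 3. It runs from hour 3 to 3 + 9 = hour 12.
Surface grinding cannot begin until cutting (finishes hour 12, plus 3-hour gap → hour 15). It runs from hour 15 to 15 + 3 = hour 18.
Deburring waits on cutting (finishes hour 12), so it starts at hour 12 and finishes at 12 + 8 = hour 20.
Dimensional inspection has to wait for deburring (finishes hour 20); surface grinding (finishes hour 18). The latest of these is hour 20, so dimensional inspection runs hour 20 to 20 + 6 = hour 26.

26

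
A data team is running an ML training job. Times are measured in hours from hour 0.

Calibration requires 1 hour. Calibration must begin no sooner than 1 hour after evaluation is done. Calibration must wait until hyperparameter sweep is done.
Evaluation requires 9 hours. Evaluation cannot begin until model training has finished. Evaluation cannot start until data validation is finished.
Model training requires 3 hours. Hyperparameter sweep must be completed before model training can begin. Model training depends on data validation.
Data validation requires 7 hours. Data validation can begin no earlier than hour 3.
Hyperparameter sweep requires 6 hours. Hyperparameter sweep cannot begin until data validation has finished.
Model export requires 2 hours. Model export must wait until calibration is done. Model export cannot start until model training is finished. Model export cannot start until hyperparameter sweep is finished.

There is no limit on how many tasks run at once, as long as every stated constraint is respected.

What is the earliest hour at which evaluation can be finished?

28

After its own release at hour 3, data validation can start at hour 3 and finishes at hour 10.
After data validation (finishes hour 10), hyperparameter sweep can start at hour 10 and finishes at hour 16.
Model training cannot start until hyperparameter sweep (finishes hour 16); data validation (finishes hour 10). The controlling bound is hour 16, so model training finishes at 16 + 3 = hour 19.
Evaluation has to wait for model training (finishes hour 19); data validation (finishes hour 10). The latest of these is hour 19, so evaluation runs hour 19 to 19 + 9 = hour 28.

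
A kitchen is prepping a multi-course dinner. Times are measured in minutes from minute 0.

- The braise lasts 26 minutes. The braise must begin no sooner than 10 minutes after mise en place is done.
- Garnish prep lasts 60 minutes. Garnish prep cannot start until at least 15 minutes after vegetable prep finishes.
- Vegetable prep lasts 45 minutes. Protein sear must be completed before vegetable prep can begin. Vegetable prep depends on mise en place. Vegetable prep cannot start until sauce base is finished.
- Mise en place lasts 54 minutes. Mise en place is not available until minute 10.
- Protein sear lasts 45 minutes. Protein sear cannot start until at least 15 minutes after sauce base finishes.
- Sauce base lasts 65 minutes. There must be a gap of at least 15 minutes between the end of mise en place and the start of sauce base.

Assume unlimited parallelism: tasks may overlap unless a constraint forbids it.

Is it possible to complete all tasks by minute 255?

After its own release at minute 10, mise en place can start at minute 10 and finishes at minute 64.
After mise en place (finishes minute 64, plus 10-minute gap → minute 74), the braise can start at minute 74 and finishes at minute 100.
Sauce base cannot begin until mise en place (finishes minute 64, plus 15-minute gap → minute 79). It runs from minute 79 to 79 + 65 = minute 144.
Protein sear cannot begin until sauce base (finishes minute 144, plus 15-minute gap → minute 159). It runs from minute 159 to 159 + 45 = minute 204.
Vegetable prep cannot start until protein sear (finishes minute 204); mise en place (finishes minute 64); sauce base (finishes minute 144). The controlling bound is minute 204, so vegetable prep finishes at 204 + 45 = minute 249.
Garnish prep waits on vegetable prep (finishes minute 249, plus 15-minute gap → minute 264), so it starts at minute 264 and finishes at 264 + 60 = minute 324.
The earliest everything can be done is minute 324, which is after the deadline of 255, so it is not possible.

No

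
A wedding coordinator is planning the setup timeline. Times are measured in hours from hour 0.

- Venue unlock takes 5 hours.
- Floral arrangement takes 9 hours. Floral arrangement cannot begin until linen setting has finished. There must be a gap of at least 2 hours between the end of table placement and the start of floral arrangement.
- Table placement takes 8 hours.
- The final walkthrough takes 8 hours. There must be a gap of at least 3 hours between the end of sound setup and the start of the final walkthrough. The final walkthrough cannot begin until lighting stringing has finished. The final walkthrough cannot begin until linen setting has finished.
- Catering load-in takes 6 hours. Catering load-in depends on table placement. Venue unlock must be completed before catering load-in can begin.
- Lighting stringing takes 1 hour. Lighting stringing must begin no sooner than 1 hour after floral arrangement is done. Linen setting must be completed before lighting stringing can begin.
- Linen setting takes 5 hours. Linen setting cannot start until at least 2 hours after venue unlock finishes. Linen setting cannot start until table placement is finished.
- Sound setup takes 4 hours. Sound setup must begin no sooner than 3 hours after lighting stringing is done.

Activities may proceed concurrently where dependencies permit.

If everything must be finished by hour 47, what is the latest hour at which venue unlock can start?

6

Nothing follows the final walkthrough; the deadline of hour 47 is its only limit. It must start by 47 − 8 = hour 39.
Sound setup must finish before the final walkthrough (must start by hour 39, minus 3-hour gap → hour 36). With a 4-hour duration, sound setup must start by 36 − 4 = hour 32.
Lighting stringing must finish in time for sound setup (must start by hour 32, minus 3-hour gap → hour 29); the final walkthrough (must start by hour 39). The tightest is hour 29, so lighting stringing must start by 29 − 1 = hour 28.
Since lighting stringing (must start by hour 28, minus 1-hour gap → hour 27) depends on it, floral arrangement must finish by hour 27. Backing off its 9-hour duration gives a latest start of hour 18.
Linen setting has several dependents: floral arrangement (must start by hour 18); lighting stringing (must start by hour 28); the final walkthrough (must start by hour 39). The earliest of those limits is hour 18, so linen setting must start by 18 − 5 = hour 13.
To finish by hour 47, catering load-in (duration 6) must start no later than hour 41.
For venue unlock: linen setting (must start by hour 13, minus 2-hour gap → hour 11); catering load-in (must start by hour 41). The most restrictive is hour 11; with a 5-hour duration, venue unlock must start by hour 6.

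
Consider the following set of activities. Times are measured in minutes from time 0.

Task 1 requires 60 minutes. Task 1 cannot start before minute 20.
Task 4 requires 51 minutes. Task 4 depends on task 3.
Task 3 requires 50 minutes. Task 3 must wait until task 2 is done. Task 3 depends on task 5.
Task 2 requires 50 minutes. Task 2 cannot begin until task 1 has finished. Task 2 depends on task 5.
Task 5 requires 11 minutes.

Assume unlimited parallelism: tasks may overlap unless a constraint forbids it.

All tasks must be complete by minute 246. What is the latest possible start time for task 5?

84

Nothing follows task 4; the deadline of minute 246 is its only limit. It must start by 246 − 51 = minute 195.
Task 3 feeds into task 4 (must start by minute 195); so task 3 must finish by minute 195 and therefore start by minute 145.
Task 2 must finish before task 3 (must start by minute 145). With a 50-minute duration, task 2 must start by 145 − 50 = minute 95.
Task 5 has several dependents: task 2 (must start by minute 95); task 3 (must start by minute 145). The earliest of those limits is minute 95, so task 5 must start by 95 − 11 = minute 84.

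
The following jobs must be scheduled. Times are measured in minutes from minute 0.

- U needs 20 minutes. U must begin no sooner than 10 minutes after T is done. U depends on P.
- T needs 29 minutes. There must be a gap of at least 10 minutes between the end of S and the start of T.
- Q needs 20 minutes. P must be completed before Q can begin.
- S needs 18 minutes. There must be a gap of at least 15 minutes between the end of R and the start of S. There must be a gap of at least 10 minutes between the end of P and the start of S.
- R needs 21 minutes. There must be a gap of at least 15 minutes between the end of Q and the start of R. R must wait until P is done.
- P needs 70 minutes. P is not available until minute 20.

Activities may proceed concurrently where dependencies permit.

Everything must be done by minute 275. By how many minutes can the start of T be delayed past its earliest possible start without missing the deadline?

27

After its own release at minute 20, P can start at minute 20 and finishes at minute 90.
Q waits on P (finishes minute 90), so it starts at minute 90 and finishes at 90 + 20 = minute 110.
For R: Q (finishes minute 110, plus 15-minute gap → minute 125); P (finishes minute 90). Taking the maximum gives a start of minute 125, and it finishes at 125 + 21 = minute 146.
S needs all of R (finishes minute 146, plus 15-minute gap → minute 161); P (finishes minute 90, plus 10-minute gap → minute 100). That puts its earliest start at minute 161; it finishes at 161 + 18 = minute 179.
T waits on S (finishes minute 179, plus 10-minute gap → minute 189), so it starts at minute 189 and finishes at 189 + 29 = minute 218.

Working backward from the deadline:
To finish by minute 275, U (duration 20) must start no later than minute 255.
T has to be done before U (must start by minute 255, minus 10-minute gap → minute 245). That means finishing by minute 245, i.e. starting by 245 − 29 = minute 216.
So T can start as early as minute 189 and as late as minute 216, giving 216 − 189 = 27 minutes of slack.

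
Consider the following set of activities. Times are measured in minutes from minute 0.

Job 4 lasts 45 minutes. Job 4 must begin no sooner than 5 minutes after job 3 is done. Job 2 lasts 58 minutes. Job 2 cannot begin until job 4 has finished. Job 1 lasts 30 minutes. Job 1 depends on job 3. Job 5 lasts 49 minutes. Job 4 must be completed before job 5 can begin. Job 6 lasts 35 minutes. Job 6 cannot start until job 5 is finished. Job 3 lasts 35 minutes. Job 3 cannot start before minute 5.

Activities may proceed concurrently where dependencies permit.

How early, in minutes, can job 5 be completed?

139

Job 3 cannot begin until its own release at minute 5. It runs from minute 5 to 5 + 35 = minute 40.
After job 3 (finishes minute 40, plus 5-minute gap → minute 45), job 4 can start at minute 45 and finishes at minute 90.
Job 5 cannot begin until job 4 (finishes minute 90). It runs from minute 90 to 90 + 49 = minute 139.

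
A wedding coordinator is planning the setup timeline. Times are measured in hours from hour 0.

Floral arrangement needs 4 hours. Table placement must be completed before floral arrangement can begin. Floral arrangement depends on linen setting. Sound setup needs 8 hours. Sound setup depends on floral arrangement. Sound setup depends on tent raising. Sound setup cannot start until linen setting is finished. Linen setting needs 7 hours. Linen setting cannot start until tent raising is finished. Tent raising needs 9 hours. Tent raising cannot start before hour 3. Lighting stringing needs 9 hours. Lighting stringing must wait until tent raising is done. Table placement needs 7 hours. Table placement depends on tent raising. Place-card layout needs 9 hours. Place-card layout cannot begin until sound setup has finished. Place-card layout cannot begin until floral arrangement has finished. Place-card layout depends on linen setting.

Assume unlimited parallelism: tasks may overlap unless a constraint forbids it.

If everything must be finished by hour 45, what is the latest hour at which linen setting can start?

Place-card layout must finish by hour 45; it takes 9 hours, so it must start by 45 − 9 = hour 36.
Sound setup feeds into place-card layout (must start by hour 36); so sound setup must finish by hour 36 and therefore start by hour 28.
Floral arrangement has several dependents: sound setup (must start by hour 28); place-card layout (must start by hour 36). The earliest of those limits is hour 28, so floral arrangement must start by 28 − 4 = hour 24.
For linen setting: floral arrangement (must start by hour 24); sound setup (must start by hour 28); place-card layout (must start by hour 36). The most restrictive is hour 24; with a 7-hour duration, linen setting must start by hour 17.

17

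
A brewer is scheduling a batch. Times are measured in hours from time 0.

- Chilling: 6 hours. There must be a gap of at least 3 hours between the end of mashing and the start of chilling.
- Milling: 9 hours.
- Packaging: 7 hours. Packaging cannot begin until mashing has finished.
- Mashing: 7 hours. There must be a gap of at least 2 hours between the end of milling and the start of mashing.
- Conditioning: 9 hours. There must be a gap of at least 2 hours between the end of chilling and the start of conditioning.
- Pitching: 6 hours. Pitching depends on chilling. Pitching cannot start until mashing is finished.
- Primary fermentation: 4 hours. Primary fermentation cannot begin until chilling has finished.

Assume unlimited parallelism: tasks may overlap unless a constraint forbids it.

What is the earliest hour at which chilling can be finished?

27

Milling can start immediately at hour 0; it finishes at hour 9.
After milling (finishes hour 9, plus 2-hour gap → hour 11), mashing can start at hour 11 and finishes at hour 18.
Chilling cannot begin until mashing (finishes hour 18, plus 3-hour gap → hour 21). It runs from hour 21 to 21 + 6 = hour 27.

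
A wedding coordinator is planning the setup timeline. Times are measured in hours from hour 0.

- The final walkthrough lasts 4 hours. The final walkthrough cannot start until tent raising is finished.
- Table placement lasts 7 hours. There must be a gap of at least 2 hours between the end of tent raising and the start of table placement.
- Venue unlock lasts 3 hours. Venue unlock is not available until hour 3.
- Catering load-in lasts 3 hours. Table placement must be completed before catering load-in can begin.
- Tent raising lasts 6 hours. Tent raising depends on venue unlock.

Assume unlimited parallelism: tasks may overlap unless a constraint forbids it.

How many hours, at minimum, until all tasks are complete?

24

Venue unlock waits on its own release at hour 3, so it starts at hour 3 and finishes at 3 + 3 = hour 6.
After venue unlock (finishes hour 6), tent raising can start at hour 6 and finishes at hour 12.
After tent raising (finishes hour 12), the final walkthrough can start at hour 12 and finishes at hour 16.
Table placement cannot begin until tent raising (finishes hour 12, plus 2-hour gap → hour 14). It runs from hour 14 to 14 + 7 = hour 21.
Catering load-in waits on table placement (finishes hour 21), so it starts at hour 21 and finishes at 21 + 3 = hour 24.
All tasks are finished once the last one completes. Finish times: Venue unlock at 6, Tent raising at 12, Table placement at 21, Catering load-in at 24, The final walkthrough at 16. The latest is hour 24.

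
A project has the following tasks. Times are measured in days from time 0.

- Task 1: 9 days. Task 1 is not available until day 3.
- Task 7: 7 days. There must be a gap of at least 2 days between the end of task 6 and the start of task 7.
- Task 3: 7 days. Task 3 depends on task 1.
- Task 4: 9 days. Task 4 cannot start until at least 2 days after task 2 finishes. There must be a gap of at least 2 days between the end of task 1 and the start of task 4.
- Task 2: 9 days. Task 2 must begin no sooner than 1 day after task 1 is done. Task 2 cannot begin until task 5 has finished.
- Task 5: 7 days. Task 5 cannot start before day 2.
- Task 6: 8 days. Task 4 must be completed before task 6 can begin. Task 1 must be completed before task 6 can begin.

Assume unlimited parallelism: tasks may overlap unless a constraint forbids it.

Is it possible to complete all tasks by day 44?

Task 5 waits on its own release at day 2, so it starts at day 2 and finishes at 2 + 7 = day 9.
Task 1 cannot begin until its own release at day 3. It runs from day 3 to 3 + 9 = day 12.
Task 3 waits on task 1 (finishes day 12), so it starts at day 12 and finishes at 12 + 7 = day 19.
Task 2 needs all of task 1 (finishes day 12, plus 1-day gap → day 13); task 5 (finishes day 9). That puts its earliest start at day 13; it finishes at 13 + 9 = day 22.
Task 4 cannot start until task 2 (finishes day 22, plus 2-day gap → day 24); task 1 (finishes day 12, plus 2-day gap → day 14). The controlling bound is day 24, so task 4 finishes at 24 + 9 = day 33.
For task 6: task 4 (finishes day 33); task 1 (finishes day 12). Taking the maximum gives a start of day 33, and it finishes at 33 + 8 = day 41.
Task 7 cannot begin until task 6 (finishes day 41, plus 2-day gap → day 43). It runs from day 43 to 43 + 7 = day 50.
The earliest everything can be done is day 50, which is after the deadline of 44, so it is not possible.

No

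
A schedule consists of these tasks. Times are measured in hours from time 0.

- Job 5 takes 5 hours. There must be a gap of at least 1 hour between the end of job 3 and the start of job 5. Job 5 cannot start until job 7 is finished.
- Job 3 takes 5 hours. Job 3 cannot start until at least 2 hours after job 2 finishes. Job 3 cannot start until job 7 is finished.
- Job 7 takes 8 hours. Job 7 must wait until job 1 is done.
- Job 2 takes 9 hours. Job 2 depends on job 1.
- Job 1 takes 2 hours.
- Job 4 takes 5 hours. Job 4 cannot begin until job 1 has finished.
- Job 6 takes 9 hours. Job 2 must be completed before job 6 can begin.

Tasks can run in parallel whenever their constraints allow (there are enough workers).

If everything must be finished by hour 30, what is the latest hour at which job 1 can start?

6

Job 5 has no dependents, so it just needs to finish by hour 30. Starting by 30 − 5 = hour 25 achieves that.
Job 3 has to be done before job 5 (must start by hour 25, minus 1-hour gap → hour 24). That means finishing by hour 24, i.e. starting by 24 − 5 = hour 19.
Job 6 has no dependents, so it just needs to finish by hour 30. Starting by 30 − 9 = hour 21 achieves that.
Job 2 has several dependents: job 3 (must start by hour 19, minus 2-hour gap → hour 17); job 6 (must start by hour 21). The earliest of those limits is hour 17, so job 2 must start by 17 − 9 = hour 8.
Nothing follows job 4; the deadline of hour 30 is its only limit. It must start by 30 − 5 = hour 25.
For job 7: job 3 (must start by hour 19); job 5 (must start by hour 25). The most restrictive is hour 19; with an 8-hour duration, job 7 must start by hour 11.
For job 1: job 2 (must start by hour 8); job 4 (must start by hour 25); job 7 (must start by hour 11). The most restrictive is hour 8; with a 2-hour duration, job 1 must start by hour 6.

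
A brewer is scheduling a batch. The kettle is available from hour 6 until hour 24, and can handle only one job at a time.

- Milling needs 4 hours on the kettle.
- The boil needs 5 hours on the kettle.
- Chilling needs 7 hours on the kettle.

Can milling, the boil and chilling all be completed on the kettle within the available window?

The kettle window is 24 − 6 = 18 hours.
Running back to back, the jobs need 4 + 5 + 7 = 16 hours on the kettle.
Since 16 ≤ 18, they fit within the window.

Yes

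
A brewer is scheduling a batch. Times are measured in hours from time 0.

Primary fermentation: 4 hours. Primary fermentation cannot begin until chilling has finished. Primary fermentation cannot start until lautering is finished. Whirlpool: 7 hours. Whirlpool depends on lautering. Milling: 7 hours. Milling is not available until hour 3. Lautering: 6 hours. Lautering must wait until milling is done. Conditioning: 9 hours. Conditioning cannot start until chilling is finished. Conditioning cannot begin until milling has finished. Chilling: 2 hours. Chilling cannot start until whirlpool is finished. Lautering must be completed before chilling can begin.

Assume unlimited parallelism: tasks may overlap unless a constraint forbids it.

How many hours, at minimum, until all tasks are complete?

34

Milling waits on its own release at hour 3, so it starts at hour 3 and finishes at 3 + 7 = hour 10.
Lautering cannot begin until milling (finishes hour 10). It runs from hour 10 to 10 + 6 = hour 16.
Whirlpool waits on lautering (finishes hour 16), so it starts at hour 16 and finishes at 16 + 7 = hour 23.
For chilling: whirlpool (finishes hour 23); lautering (finishes hour 16). Taking the maximum gives a start of hour 23, and it finishes at 23 + 2 = hour 25.
Conditioning has to wait for chilling (finishes hour 25); milling (finishes hour 10). The latest of these is hour 25, so conditioning runs hour 25 to 25 + 9 = hour 34.
Primary fermentation needs all of chilling (finishes hour 25); lautering (finishes hour 16). That puts its earliest start at hour 25; it finishes at 25 + 4 = hour 29.
All tasks are finished once the last one completes. Finish times: Milling at 10, Lautering at 16, Whirlpool at 23, Chilling at 25, Primary fermentation at 29, Conditioning at 34. The latest is hour 34.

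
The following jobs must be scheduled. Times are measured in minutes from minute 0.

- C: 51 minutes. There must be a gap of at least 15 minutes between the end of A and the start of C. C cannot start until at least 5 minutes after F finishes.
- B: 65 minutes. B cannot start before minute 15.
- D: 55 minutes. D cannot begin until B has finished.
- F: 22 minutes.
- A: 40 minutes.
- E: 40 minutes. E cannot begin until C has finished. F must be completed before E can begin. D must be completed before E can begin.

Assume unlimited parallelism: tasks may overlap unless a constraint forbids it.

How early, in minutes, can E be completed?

Nothing blocks F, so it runs from minute 0 to minute 22.
B cannot begin until its own release at minute 15. It runs from minute 15 to 15 + 65 = minute 80.
After B (finishes minute 80), D can start at minute 80 and finishes at minute 135.
A has no prerequisites, so it starts at minute 0 and finishes at minute 40.
C has to wait for A (finishes minute 40, plus 15-minute gap → minute 55); F (finishes minute 22, plus 5-minute gap → minute 27). The latest of these is minute 55, so C runs minute 55 to 55 + 51 = minute 106.
E cannot start until C (finishes minute 106); F (finishes minute 22); D (finishes minute 135). The controlling bound is minute 135, so E finishes at 135 + 40 = minute 175.

175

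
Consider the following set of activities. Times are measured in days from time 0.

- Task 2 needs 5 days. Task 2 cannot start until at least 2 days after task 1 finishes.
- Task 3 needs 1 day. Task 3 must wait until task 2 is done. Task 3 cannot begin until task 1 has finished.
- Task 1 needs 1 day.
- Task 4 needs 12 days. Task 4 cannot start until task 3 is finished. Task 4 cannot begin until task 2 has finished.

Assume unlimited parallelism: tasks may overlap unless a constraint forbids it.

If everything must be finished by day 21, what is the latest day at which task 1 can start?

Nothing follows task 4; the deadline of day 21 is its only limit. It must start by 21 − 12 = day 9.
Task 3 feeds into task 4 (must start by day 9); so task 3 must finish by day 9 and therefore start by day 8.
Task 2 has several dependents: task 3 (must start by day 8); task 4 (must start by day 9). The earliest of those limits is day 8, so task 2 must start by 8 − 5 = day 3.
Task 1 feeds task 2 (must start by day 3, minus 2-day gap → day 1); task 3 (must start by day 8). Taking the minimum, task 1 must finish by day 1 and start by 1 − 1 = day 0.

0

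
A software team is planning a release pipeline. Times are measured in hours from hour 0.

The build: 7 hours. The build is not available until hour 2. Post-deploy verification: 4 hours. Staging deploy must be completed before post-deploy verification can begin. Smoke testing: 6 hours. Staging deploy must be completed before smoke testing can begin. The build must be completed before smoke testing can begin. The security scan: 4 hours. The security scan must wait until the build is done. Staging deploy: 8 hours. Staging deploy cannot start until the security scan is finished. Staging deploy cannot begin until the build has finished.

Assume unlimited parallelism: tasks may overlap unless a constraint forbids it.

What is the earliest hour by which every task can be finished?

After its own release at hour 2, the build can start at hour 2 and finishes at hour 9.
After the build (finishes hour 9), the security scan can start at hour 9 and finishes at hour 13.
For staging deploy: the security scan (finishes hour 13); the build (finishes hour 9). Taking the maximum gives a start of hour 13, and it finishes at 13 + 8 = hour 21.
Post-deploy verification cannot begin until staging deploy (finishes hour 21). It runs from hour 21 to 21 + 4 = hour 25.
Smoke testing needs all of staging deploy (finishes hour 21); the build (finishes hour 9). That puts its earliest start at hour 21; it finishes at 21 + 6 = hour 27.
All tasks are finished once the last one completes. Finish times: The build at 9, The security scan at 13, Staging deploy at 21, Smoke testing at 27, Post-deploy verification at 25. The latest is hour 27.

27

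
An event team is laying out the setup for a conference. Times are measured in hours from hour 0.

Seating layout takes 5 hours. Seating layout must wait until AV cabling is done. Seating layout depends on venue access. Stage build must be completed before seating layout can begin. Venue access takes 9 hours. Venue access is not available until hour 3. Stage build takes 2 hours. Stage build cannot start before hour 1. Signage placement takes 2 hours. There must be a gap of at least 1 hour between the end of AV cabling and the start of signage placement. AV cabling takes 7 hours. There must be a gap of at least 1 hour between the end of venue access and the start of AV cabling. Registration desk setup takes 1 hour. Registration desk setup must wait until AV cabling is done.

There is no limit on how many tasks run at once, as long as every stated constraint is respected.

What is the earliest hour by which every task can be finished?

Stage build waits on its own release at hour 1, so it starts at hour 1 and finishes at 1 + 2 = hour 3.
Venue access cannot begin until its own release at hour 3. It runs from hour 3 to 3 + 9 = hour 12.
AV cabling waits on venue access (finishes hour 12, plus 1-hour gap → hour 13), so it starts at hour 13 and finishes at 13 + 7 = hour 20.
After AV cabling (finishes hour 20, plus 1-hour gap → hour 21), signage placement can start at hour 21 and finishes at hour 23.
Registration desk setup waits on AV cabling (finishes hour 20), so it starts at hour 20 and finishes at 20 + 1 = hour 21.
Seating layout cannot start until AV cabling (finishes hour 20); venue access (finishes hour 12); stage build (finishes hour 3). The controlling bound is hour 20, so seating layout finishes at 20 + 5 = hour 25.
All tasks are finished once the last one completes. Finish times: Venue access at 12, Stage build at 3, AV cabling at 20, Seating layout at 25, Registration desk setup at 21, Signage placement at 23. The latest is hour 25.

25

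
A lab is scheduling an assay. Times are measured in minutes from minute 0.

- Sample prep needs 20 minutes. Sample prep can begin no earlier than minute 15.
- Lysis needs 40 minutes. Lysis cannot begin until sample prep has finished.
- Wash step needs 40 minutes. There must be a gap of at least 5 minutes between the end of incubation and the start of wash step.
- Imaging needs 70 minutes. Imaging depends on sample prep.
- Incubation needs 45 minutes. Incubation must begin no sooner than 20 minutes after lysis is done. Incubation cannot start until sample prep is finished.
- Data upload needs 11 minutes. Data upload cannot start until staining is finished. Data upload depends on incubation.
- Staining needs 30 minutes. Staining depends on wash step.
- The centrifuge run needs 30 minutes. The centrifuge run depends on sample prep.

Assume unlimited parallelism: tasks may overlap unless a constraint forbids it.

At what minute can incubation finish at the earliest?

140

Sample prep cannot begin until its own release at minute 15. It runs from minute 15 to 15 + 20 = minute 35.
Lysis cannot begin until sample prep (finishes minute 35). It runs from minute 35 to 35 + 40 = minute 75.
For incubation: lysis (finishes minute 75, plus 20-minute gap → minute 95); sample prep (finishes minute 35). Taking the maximum gives a start of minute 95, and it finishes at 95 + 45 = minute 140.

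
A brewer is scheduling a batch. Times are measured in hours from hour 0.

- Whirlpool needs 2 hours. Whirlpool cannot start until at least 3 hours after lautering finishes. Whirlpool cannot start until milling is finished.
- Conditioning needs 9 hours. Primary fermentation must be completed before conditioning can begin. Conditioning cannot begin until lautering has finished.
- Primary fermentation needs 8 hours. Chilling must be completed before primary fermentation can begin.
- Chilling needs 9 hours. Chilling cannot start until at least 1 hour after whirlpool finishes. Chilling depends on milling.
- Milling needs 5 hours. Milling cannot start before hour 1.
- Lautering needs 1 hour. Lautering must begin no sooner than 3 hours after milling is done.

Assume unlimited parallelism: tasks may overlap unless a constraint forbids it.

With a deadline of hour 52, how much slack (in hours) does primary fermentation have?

10

Milling waits on its own release at hour 1, so it starts at hour 1 and finishes at 1 + 5 = hour 6.
Lautering waits on milling (finishes hour 6, plus 3-hour gap → hour 9), so it starts at hour 9 and finishes at 9 + 1 = hour 10.
Whirlpool needs all of lautering (finishes hour 10, plus 3-hour gap → hour 13); milling (finishes hour 6). That puts its earliest start at hour 13; it finishes at 13 + 2 = hour 15.
Chilling needs all of whirlpool (finishes hour 15, plus 1-hour gap → hour 16); milling (finishes hour 6). That puts its earliest start at hour 16; it finishes at 16 + 9 = hour 25.
Primary fermentation waits on chilling (finishes hour 25), so it starts at hour 25 and finishes at 25 + 8 = hour 33.

Working backward from the deadline:
Conditioning has no dependents, so it just needs to finish by hour 52. Starting by 52 − 9 = hour 43 achieves that.
Primary fermentation must finish before conditioning (must start by hour 43). With an 8-hour duration, primary fermentation must start by 43 − 8 = hour 35.
So primary fermentation can start as early as hour 25 and as late as hour 35, giving 35 − 25 = 10 hours of slack.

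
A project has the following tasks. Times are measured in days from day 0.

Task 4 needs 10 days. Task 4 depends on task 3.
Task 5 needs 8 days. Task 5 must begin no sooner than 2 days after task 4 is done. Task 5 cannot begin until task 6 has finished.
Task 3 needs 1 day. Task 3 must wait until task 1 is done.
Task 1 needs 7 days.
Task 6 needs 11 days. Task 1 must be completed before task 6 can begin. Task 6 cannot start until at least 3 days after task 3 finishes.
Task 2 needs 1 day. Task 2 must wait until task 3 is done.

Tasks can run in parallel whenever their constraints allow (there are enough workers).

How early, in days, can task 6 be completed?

22

Task 1 can start immediately at day 0; it finishes at day 7.
After task 1 (finishes day 7), task 3 can start at day 7 and finishes at day 8.
Task 6 cannot start until task 1 (finishes day 7); task 3 (finishes day 8, plus 3-day gap → day 11). The controlling bound is day 11, so task 6 finishes at 11 + 11 = day 22.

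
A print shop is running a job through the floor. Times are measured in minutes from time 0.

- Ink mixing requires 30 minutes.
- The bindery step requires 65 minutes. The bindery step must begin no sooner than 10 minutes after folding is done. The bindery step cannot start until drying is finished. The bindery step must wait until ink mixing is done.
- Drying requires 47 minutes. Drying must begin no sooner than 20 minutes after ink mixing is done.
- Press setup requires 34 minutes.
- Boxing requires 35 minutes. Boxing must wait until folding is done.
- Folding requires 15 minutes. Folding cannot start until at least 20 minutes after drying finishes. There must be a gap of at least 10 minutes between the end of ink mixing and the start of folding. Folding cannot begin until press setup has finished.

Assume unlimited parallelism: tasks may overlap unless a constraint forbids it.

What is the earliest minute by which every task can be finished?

Press setup has no prerequisites, so it starts at minute 0 and finishes at minute 34.
Ink mixing can start immediately at minute 0; it finishes at minute 30.
After ink mixing (finishes minute 30, plus 20-minute gap → minute 50), drying can start at minute 50 and finishes at minute 97.
Folding cannot start until drying (finishes minute 97, plus 20-minute gap → minute 117); ink mixing (finishes minute 30, plus 10-minute gap → minute 40); press setup (finishes minute 34). The controlling bound is minute 117, so folding finishes at 117 + 15 = minute 132.
Boxing waits on folding (finishes minute 132), so it starts at minute 132 and finishes at 132 + 35 = minute 167.
The bindery step has to wait for folding (finishes minute 132, plus 10-minute gap → minute 142); drying (finishes minute 97); ink mixing (finishes minute 30). The latest of these is minute 142, so the bindery step runs minute 142 to 142 + 65 = minute 207.
All tasks are finished once the last one completes. Finish times: Ink mixing at 30, Press setup at 34, Drying at 97, Folding at 132, The bindery step at 207, Boxing at 167. The latest is minute 207.

207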